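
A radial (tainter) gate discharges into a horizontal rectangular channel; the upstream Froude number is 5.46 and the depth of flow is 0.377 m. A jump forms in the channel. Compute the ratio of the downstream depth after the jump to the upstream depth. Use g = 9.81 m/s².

y₂/y₁ = 7.24

Fr₁ = 5.46 (given).
Sequent-depth ratio: y₂/y₁ = ½[√(1 + 8Fr₁²) − 1] = ½[√239.5 − 1] = 7.24.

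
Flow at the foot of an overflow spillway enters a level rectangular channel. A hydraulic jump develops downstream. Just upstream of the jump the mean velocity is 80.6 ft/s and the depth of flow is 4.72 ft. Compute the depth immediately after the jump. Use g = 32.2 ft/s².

y₂ = 41.3 ft

Fr₁ = V₁/√(g·y₁) = 80.6/√(32.2×4.72) = 6.54.
From the momentum equation for a rectangular channel, y₂/y₁ = ½[√(1 + 8Fr₁²) − 1] = ½[√342.9 − 1] = 8.76.
y₂ = 8.76 × 4.72 = 41.3 ft.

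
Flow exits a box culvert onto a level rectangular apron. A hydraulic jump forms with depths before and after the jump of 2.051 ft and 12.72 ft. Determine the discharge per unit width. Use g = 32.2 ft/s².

For a rectangular channel the momentum equation gives q² = ½·g·y₁·y₂·(y₁ + y₂) = ½×32.2×2.051×12.72×14.77 = 6204.
q = √6204 = 78.77 ft²/s.

q = 78.77 ft²/s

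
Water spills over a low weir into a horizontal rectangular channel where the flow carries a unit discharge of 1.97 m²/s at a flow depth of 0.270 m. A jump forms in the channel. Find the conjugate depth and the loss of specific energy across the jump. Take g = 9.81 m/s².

y₂ = 1.58 m; ΔE = 1.32 m

V₁ = q/y₁ = 1.97/0.270 = 7.30 m/s. Fr₁ = V₁/√(g·y₁) = 7.30/√(9.81×0.270) = 4.48.
Conjugate-depth relation: y₂/y₁ = ½[√(1 + 8Fr₁²) − 1] = ½[√161.8 − 1] = 5.86.
y₂ = 5.86 × 0.270 = 1.58 m.
Head loss: ΔE = (y₂ − y₁)³/(4y₁y₂) = (1.58 − 0.270)³/(4×0.270×1.58) = 2.26/1.71 = 1.32 m.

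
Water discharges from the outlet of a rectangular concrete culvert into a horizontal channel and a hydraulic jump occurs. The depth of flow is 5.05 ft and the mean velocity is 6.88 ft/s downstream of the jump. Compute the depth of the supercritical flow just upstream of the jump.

y₁ = 2.08 ft

Fr₂ = V₂/√(g·y₂) = 6.88/√(32.2×5.05) = 0.540.
Since the conjugate-depth ratio holds either way, y₁/y₂ = ½[√(1 + 8Fr₂²) − 1] = ½[√3.329 − 1] = 0.412.
y₁ = 0.412 × 5.05 = 2.08 ft.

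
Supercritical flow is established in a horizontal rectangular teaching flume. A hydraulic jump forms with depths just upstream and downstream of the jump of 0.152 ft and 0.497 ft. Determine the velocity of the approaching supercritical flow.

For a rectangular channel the momentum equation gives q² = ½·g·y₁·y₂·(y₁ + y₂) = ½×32.2×0.152×0.497×0.649 = 0.789.
q = √0.789 = 0.888 ft²/s.
V₁ = q/y₁ = 0.888/0.152 = 5.85 ft/s.

V₁ = 5.85 ft/s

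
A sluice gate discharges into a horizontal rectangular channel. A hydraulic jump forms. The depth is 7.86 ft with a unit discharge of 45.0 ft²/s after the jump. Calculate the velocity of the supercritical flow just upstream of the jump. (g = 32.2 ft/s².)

V₂ = q/y₂ = 45.0/7.86 = 5.73 ft/s; Fr₂ = V₂/√(g·y₂) = 0.360.
The Bélanger relation is symmetric: y₁/y₂ = ½[√(1 + 8Fr₂²) − 1] = ½[√2.036 − 1] = 0.213.
y₁ = 0.213 × 7.86 = 1.68 ft.
V₁ = q/y₁ = 45.0/1.68 = 26.8 ft/s.

V₁ = 26.8 ft/s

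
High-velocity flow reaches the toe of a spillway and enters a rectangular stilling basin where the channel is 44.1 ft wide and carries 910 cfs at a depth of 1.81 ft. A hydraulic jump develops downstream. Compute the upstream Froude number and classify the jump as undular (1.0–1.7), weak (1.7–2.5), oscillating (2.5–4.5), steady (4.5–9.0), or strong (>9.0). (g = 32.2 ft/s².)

Fr₁ = 1.49; undular jump

q = Q/b = 910/44.1 = 20.6 ft²/s; V₁ = q/y₁ = 11.4 ft/s. Fr₁ = V₁/√(g·y₁) = 1.49.
Fr₁ = 1.49 lies in the undular range.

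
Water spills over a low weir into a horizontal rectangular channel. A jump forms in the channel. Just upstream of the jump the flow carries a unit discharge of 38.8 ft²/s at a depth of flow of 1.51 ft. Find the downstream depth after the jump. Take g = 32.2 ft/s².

y₂ = 7.15 ft

V₁ = q/y₁ = 38.8/1.51 = 25.7 ft/s. Fr₁ = V₁/√(g·y₁) = 25.7/√(32.2×1.51) = 3.69.
From the momentum equation for a rectangular channel, y₂/y₁ = ½[√(1 + 8Fr₁²) − 1] = ½[√109.6 − 1] = 4.74.
y₂ = 4.74 × 1.51 = 7.15 ft.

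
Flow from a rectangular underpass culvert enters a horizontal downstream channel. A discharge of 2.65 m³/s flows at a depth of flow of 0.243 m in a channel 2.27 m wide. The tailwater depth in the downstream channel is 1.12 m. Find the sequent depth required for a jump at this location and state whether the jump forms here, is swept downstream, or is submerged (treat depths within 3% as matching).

y₂ = 0.955 m; the jump is submerged

q = Q/b = 2.65/2.27 = 1.17 m²/s; V₁ = q/y₁ = 4.80 m/s. Fr₁ = V₁/√(g·y₁) = 3.11.
By Bélanger, y₂/y₁ = ½[√(1 + 8Fr₁²) − 1] = ½[√78.45 − 1] = 3.93.
y₂ = 3.93 × 0.243 = 0.955 m.
Tailwater y_tw = 1.12 m: y_tw > y₂, so the jump is submerged.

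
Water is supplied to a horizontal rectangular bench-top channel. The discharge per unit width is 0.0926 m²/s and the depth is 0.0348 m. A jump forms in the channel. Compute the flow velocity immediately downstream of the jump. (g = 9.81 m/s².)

V₂ = 0.446 m/s

V₁ = q/y₁ = 0.0926/0.0348 = 2.66 m/s. Fr₁ = V₁/√(g·y₁) = 2.66/√(9.81×0.0348) = 4.55.
Sequent-depth ratio: y₂/y₁ = ½[√(1 + 8Fr₁²) − 1] = ½[√166.9 − 1] = 5.96.
y₂ = 5.96 × 0.0348 = 0.207 m.
V₂ = q/y₂ = 0.0926/0.207 = 0.446 m/s.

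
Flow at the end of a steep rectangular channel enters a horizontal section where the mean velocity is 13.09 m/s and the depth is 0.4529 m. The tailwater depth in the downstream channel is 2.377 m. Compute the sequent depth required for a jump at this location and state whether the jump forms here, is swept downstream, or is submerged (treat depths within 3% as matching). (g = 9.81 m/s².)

Fr₁ = V₁/√(g·y₁) = 13.09/√(9.81×0.4529) = 6.210.
Sequent-depth ratio: y₂/y₁ = ½[√(1 + 8Fr₁²) − 1] = ½[√309.53 − 1] = 8.297.
y₂ = 8.297 × 0.4529 = 3.758 m.
Tailwater y_tw = 2.377 m: y_tw < y₂, so the jump is swept downstream.

y₂ = 3.758 m; the jump is swept downstream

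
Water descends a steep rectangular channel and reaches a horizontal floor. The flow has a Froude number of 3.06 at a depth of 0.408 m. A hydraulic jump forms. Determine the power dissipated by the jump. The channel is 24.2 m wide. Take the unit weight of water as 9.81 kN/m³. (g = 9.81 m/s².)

P = 365 kW

Fr₁ = 3.06 (given).
By Bélanger, y₂/y₁ = ½[√(1 + 8Fr₁²) − 1] = ½[√75.91 − 1] = 3.86.
y₂ = 3.86 × 0.408 = 1.57 m.
V₁ = Fr₁·√(g·y₁) = 3.06×√(9.81×0.408) = 6.12 m/s; q = V₁·y₁ = 2.50 m²/s. V₂ = q/y₂ = 2.50/1.57 = 1.59 m/s. E₁ = y₁ + V₁²/2g = 2.32 m; E₂ = y₂ + V₂²/2g = 1.70 m. ΔE = E₁ − E₂ = 0.616 m.
Q = q·b = 2.50 × 24.2 = 60.4 m³/s. P = γ·Q·ΔE = 9.81 × 60.4 × 0.616 = 365 kW.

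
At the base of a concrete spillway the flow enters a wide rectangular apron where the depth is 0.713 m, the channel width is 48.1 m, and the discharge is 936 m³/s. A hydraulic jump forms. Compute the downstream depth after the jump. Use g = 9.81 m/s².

q = Q/b = 936/48.1 = 19.5 m²/s; V₁ = q/y₁ = 27.3 m/s. Fr₁ = V₁/√(g·y₁) = 10.3.
From the momentum equation for a rectangular channel, y₂/y₁ = ½[√(1 + 8Fr₁²) − 1] = ½[√852.9 − 1] = 14.1.
y₂ = 14.1 × 0.713 = 10.1 m.

y₂ = 10.1 m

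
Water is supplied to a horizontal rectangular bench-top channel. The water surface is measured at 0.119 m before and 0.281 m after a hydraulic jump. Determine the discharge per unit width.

q = 0.256 m²/s

For a rectangular channel the momentum equation gives q² = ½·g·y₁·y₂·(y₁ + y₂) = ½×9.81×0.119×0.281×0.400 = 0.0656.
q = √0.0656 = 0.256 m²/s.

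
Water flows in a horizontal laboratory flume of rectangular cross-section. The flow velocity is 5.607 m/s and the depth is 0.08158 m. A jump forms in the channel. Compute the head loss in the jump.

ΔE = 0.9777 m

Fr₁ = V₁/√(g·y₁) = 5.607/√(9.81×0.08158) = 6.268.
By Bélanger, y₂/y₁ = ½[√(1 + 8Fr₁²) − 1] = ½[√315.27 − 1] = 8.378.
y₂ = 8.378 × 0.08158 = 0.6835 m.
q = V₁·y₁ = 5.607 × 0.08158 = 0.4574 m²/s. V₂ = q/y₂ = 0.4574/0.6835 = 0.6693 m/s. E₁ = y₁ + V₁²/2g = 1.684 m; E₂ = y₂ + V₂²/2g = 0.7063 m. ΔE = E₁ − E₂ = 0.9777 m.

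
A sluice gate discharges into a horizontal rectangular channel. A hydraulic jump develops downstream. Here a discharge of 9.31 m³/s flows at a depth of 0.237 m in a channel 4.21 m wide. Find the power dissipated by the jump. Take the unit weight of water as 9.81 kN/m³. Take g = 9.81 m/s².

q = Q/b = 9.31/4.21 = 2.21 m²/s; V₁ = q/y₁ = 9.33 m/s. Fr₁ = V₁/√(g·y₁) = 6.12.
Bélanger equation: y₂/y₁ = ½[√(1 + 8Fr₁²) − 1] = ½[√300.6 − 1] = 8.17.
y₂ = 8.17 × 0.237 = 1.94 m.
Head loss: ΔE = (y₂ − y₁)³/(4y₁y₂) = (1.94 − 0.237)³/(4×0.237×1.94) = 4.90/1.84 = 2.67 m.
P = γ·Q·ΔE = 9.81 × 9.31 × 2.67 = 244 kW.

P = 244 kW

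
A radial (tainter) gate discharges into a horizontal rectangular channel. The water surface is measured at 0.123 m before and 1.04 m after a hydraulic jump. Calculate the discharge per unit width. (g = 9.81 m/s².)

For a rectangular channel the momentum equation gives q² = ½·g·y₁·y₂·(y₁ + y₂) = ½×9.81×0.123×1.04×1.16 = 0.730.
q = √0.730 = 0.854 m²/s.

q = 0.854 m²/s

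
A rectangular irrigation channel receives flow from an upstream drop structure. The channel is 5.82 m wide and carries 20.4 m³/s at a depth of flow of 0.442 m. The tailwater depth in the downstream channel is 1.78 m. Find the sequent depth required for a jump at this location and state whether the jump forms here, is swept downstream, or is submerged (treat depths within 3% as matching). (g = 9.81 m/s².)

y₂ = 2.17 m; the jump is swept downstream

q = Q/b = 20.4/5.82 = 3.51 m²/s; V₁ = q/y₁ = 7.93 m/s. Fr₁ = V₁/√(g·y₁) = 3.81.
By Bélanger, y₂/y₁ = ½[√(1 + 8Fr₁²) − 1] = ½[√117.0 − 1] = 4.91.
y₂ = 4.91 × 0.442 = 2.17 m.
Tailwater y_tw = 1.78 m: y_tw < y₂, so the jump is swept downstream.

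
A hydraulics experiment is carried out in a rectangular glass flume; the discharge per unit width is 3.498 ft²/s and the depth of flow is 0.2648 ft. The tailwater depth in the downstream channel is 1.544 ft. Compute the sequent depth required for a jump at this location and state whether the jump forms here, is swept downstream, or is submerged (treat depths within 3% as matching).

V₁ = q/y₁ = 3.498/0.2648 = 13.21 ft/s. Fr₁ = V₁/√(g·y₁) = 13.21/√(32.2×0.2648) = 4.524.
By Bélanger, y₂/y₁ = ½[√(1 + 8Fr₁²) − 1] = ½[√164.73 − 1] = 5.917.
y₂ = 5.917 × 0.2648 = 1.567 ft.
Tailwater y_tw = 1.544 ft: y_tw ≈ y₂, so the jump forms here.

y₂ = 1.567 ft; the jump forms here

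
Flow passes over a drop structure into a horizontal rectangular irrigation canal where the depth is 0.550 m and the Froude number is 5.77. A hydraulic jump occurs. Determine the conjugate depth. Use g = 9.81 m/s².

y₂ = 4.22 m

Fr₁ = 5.77 (given).
From the momentum equation for a rectangular channel, y₂/y₁ = ½[√(1 + 8Fr₁²) − 1] = ½[√267.3 − 1] = 7.68.
y₂ = 7.68 × 0.550 = 4.22 m.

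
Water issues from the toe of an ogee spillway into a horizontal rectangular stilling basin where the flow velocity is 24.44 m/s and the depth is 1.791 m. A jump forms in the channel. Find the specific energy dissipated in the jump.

Fr₁ = V₁/√(g·y₁) = 24.44/√(9.81×1.791) = 5.831.
Conjugate-depth relation: y₂/y₁ = ½[√(1 + 8Fr₁²) − 1] = ½[√272.97 − 1] = 7.761.
y₂ = 7.761 × 1.791 = 13.90 m.
Head loss: ΔE = (y₂ − y₁)³/(4y₁y₂) = (13.90 − 1.791)³/(4×1.791×13.90) = 1775/99.58 = 17.83 m.

ΔE = 17.83 m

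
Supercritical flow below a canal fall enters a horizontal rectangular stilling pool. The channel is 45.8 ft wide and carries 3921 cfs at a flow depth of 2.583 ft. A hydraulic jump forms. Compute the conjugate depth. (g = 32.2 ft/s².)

y₂ = 12.05 ft

q = Q/b = 3921/45.8 = 85.61 ft²/s; V₁ = q/y₁ = 33.14 ft/s. Fr₁ = V₁/√(g·y₁) = 3.634.
Bélanger equation: y₂/y₁ = ½[√(1 + 8Fr₁²) − 1] = ½[√106.66 − 1] = 4.664.
y₂ = 4.664 × 2.583 = 12.05 ft.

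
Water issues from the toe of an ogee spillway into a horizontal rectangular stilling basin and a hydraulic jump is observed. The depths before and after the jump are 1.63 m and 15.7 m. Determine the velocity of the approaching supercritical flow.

For a rectangular channel the momentum equation gives q² = ½·g·y₁·y₂·(y₁ + y₂) = ½×9.81×1.63×15.7×17.3 = 2175.
q = √2175 = 46.6 m²/s.
V₁ = q/y₁ = 46.6/1.63 = 28.6 m/s.

V₁ = 28.6 m/s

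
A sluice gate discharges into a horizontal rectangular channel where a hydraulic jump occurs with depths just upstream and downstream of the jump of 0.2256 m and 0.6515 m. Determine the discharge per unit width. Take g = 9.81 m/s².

q = 0.7952 m²/s

For a rectangular channel the momentum equation gives q² = ½·g·y₁·y₂·(y₁ + y₂) = ½×9.81×0.2256×0.6515×0.8771 = 0.6323.
q = √0.6323 = 0.7952 m²/s.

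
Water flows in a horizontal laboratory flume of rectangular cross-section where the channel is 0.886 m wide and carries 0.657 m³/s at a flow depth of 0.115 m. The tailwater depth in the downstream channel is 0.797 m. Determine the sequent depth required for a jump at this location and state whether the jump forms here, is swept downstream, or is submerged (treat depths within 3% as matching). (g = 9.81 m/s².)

y₂ = 0.932 m; the jump is swept downstream

q = Q/b = 0.657/0.886 = 0.742 m²/s; V₁ = q/y₁ = 6.45 m/s. Fr₁ = V₁/√(g·y₁) = 6.07.
Conjugate-depth relation: y₂/y₁ = ½[√(1 + 8Fr₁²) − 1] = ½[√295.8 − 1] = 8.10.
y₂ = 8.10 × 0.115 = 0.932 m.
Tailwater y_tw = 0.797 m: y_tw < y₂, so the jump is swept downstream.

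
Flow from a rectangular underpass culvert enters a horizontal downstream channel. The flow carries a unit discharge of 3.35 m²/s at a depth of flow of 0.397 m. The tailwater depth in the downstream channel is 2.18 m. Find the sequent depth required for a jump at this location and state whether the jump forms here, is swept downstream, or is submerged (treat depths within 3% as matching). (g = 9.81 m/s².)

y₂ = 2.21 m; the jump forms here

V₁ = q/y₁ = 3.35/0.397 = 8.44 m/s. Fr₁ = V₁/√(g·y₁) = 8.44/√(9.81×0.397) = 4.28.
Conjugate-depth relation: y₂/y₁ = ½[√(1 + 8Fr₁²) − 1] = ½[√147.3 − 1] = 5.57.
y₂ = 5.57 × 0.397 = 2.21 m.
Tailwater y_tw = 2.18 m: y_tw ≈ y₂, so the jump forms here.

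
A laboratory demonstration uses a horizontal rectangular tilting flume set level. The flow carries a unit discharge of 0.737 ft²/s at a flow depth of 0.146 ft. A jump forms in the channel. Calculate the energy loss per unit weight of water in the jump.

V₁ = q/y₁ = 0.737/0.146 = 5.05 ft/s. Fr₁ = V₁/√(g·y₁) = 5.05/√(32.2×0.146) = 2.33.
Bélanger equation: y₂/y₁ = ½[√(1 + 8Fr₁²) − 1] = ½[√44.36 − 1] = 2.83.
y₂ = 2.83 × 0.146 = 0.413 ft.
V₂ = q/y₂ = 0.737/0.413 = 1.78 ft/s. E₁ = y₁ + V₁²/2g = 0.542 ft; E₂ = y₂ + V₂²/2g = 0.463 ft. ΔE = E₁ − E₂ = 0.0791 ft.

ΔE = 0.0791 ft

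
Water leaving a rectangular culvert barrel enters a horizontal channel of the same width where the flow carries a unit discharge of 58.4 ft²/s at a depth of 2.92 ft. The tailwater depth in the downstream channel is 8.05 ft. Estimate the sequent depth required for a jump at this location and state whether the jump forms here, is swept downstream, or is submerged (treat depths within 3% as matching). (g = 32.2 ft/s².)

y₂ = 7.18 ft; the jump is submerged

V₁ = q/y₁ = 58.4/2.92 = 20.0 ft/s. Fr₁ = V₁/√(g·y₁) = 20.0/√(32.2×2.92) = 2.06.
From the momentum equation for a rectangular channel, y₂/y₁ = ½[√(1 + 8Fr₁²) − 1] = ½[√35.03 − 1] = 2.46.
y₂ = 2.46 × 2.92 = 7.18 ft.
Tailwater y_tw = 8.05 ft: y_tw > y₂, so the jump is submerged.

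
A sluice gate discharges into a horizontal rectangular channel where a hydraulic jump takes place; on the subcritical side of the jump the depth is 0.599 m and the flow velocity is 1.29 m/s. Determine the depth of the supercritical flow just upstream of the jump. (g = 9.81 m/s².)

Fr₂ = V₂/√(g·y₂) = 1.29/√(9.81×0.599) = 0.532.
Since the conjugate-depth ratio holds either way, y₁/y₂ = ½[√(1 + 8Fr₂²) − 1] = ½[√3.266 − 1] = 0.404.
y₁ = 0.404 × 0.599 = 0.242 m.

y₁ = 0.242 m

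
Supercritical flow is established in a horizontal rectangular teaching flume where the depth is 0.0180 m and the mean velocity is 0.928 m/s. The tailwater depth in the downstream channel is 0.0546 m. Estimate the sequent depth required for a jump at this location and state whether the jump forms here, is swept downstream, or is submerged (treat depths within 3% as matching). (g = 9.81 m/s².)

y₂ = 0.0479 m; the jump is submerged

Fr₁ = V₁/√(g·y₁) = 0.928/√(9.81×0.0180) = 2.21.
Conjugate-depth relation: y₂/y₁ = ½[√(1 + 8Fr₁²) − 1] = ½[√40.02 − 1] = 2.66.
y₂ = 2.66 × 0.0180 = 0.0479 m.
Tailwater y_tw = 0.0546 m: y_tw > y₂, so the jump is submerged.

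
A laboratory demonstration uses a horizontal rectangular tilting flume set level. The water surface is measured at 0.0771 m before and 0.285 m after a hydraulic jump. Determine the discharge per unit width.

For a rectangular channel the momentum equation gives q² = ½·g·y₁·y₂·(y₁ + y₂) = ½×9.81×0.0771×0.285×0.362 = 0.0390.
q = √0.0390 = 0.198 m²/s.

q = 0.198 m²/s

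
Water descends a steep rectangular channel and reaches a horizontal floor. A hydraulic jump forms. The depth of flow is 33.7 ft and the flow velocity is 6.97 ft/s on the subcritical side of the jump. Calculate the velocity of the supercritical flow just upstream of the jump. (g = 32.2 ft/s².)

V₁ = 84.3 ft/s

Fr₂ = V₂/√(g·y₂) = 6.97/√(32.2×33.7) = 0.212.
The Bélanger relation is symmetric: y₁/y₂ = ½[√(1 + 8Fr₂²) − 1] = ½[√1.358 − 1] = 0.0827.
y₁ = 0.0827 × 33.7 = 2.79 ft.
V₁ = q/y₁ = 235/2.79 = 84.3 ft/s.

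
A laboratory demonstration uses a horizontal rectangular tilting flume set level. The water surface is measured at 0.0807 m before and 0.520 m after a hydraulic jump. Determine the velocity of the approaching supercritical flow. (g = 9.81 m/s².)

V₁ = 4.36 m/s

For a rectangular channel the momentum equation gives q² = ½·g·y₁·y₂·(y₁ + y₂) = ½×9.81×0.0807×0.520×0.601 = 0.124.
q = √0.124 = 0.352 m²/s.
V₁ = q/y₁ = 0.352/0.0807 = 4.36 m/s.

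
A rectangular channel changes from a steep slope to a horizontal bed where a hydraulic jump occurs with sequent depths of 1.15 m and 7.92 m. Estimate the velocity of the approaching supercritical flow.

V₁ = 17.5 m/s

For a rectangular channel the momentum equation gives q² = ½·g·y₁·y₂·(y₁ + y₂) = ½×9.81×1.15×7.92×9.07 = 405.
q = √405 = 20.1 m²/s.
V₁ = q/y₁ = 20.1/1.15 = 17.5 m/s.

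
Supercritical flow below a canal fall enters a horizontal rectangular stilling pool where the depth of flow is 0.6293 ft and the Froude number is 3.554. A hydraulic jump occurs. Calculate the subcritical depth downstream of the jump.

y₂ = 2.864 ft

Fr₁ = 3.554 (given).
Conjugate-depth relation: y₂/y₁ = ½[√(1 + 8Fr₁²) − 1] = ½[√102.05 − 1] = 4.551.
y₂ = 4.551 × 0.6293 = 2.864 ft.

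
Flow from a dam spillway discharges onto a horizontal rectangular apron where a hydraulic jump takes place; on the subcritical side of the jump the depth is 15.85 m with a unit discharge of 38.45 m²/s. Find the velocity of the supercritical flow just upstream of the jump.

V₂ = q/y₂ = 38.45/15.85 = 2.426 m/s; Fr₂ = V₂/√(g·y₂) = 0.1945.
The Bélanger relation is symmetric: y₁/y₂ = ½[√(1 + 8Fr₂²) − 1] = ½[√1.3028 − 1] = 0.07070.
y₁ = 0.07070 × 15.85 = 1.121 m.
V₁ = q/y₁ = 38.45/1.121 = 34.31 m/s.

V₁ = 34.31 m/s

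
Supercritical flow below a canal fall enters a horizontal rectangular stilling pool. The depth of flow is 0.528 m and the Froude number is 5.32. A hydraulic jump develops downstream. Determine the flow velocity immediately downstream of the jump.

V₂ = 1.72 m/s

Fr₁ = 5.32 (given).
Conjugate-depth relation: y₂/y₁ = ½[√(1 + 8Fr₁²) − 1] = ½[√227.4 − 1] = 7.04.
y₂ = 7.04 × 0.528 = 3.72 m.
V₁ = Fr₁·√(g·y₁) = 5.32×√(9.81×0.528) = 12.1 m/s; q = V₁·y₁ = 6.39 m²/s.
V₂ = q/y₂ = 6.39/3.72 = 1.72 m/s.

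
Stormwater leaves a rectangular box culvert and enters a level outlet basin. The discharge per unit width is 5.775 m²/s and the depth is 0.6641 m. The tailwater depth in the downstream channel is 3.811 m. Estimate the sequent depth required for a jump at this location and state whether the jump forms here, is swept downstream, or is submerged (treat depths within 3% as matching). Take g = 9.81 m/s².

V₁ = q/y₁ = 5.775/0.6641 = 8.696 m/s. Fr₁ = V₁/√(g·y₁) = 8.696/√(9.81×0.6641) = 3.407.
By Bélanger, y₂/y₁ = ½[√(1 + 8Fr₁²) − 1] = ½[√93.859 − 1] = 4.344.
y₂ = 4.344 × 0.6641 = 2.885 m.
Tailwater y_tw = 3.811 m: y_tw > y₂, so the jump is submerged.

y₂ = 2.885 m; the jump is submerged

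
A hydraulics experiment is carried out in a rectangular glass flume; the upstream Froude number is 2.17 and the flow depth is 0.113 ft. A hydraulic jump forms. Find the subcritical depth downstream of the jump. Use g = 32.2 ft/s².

y₂ = 0.295 ft

Fr₁ = 2.17 (given).
Sequent-depth ratio: y₂/y₁ = ½[√(1 + 8Fr₁²) − 1] = ½[√38.67 − 1] = 2.61.
y₂ = 2.61 × 0.113 = 0.295 ft.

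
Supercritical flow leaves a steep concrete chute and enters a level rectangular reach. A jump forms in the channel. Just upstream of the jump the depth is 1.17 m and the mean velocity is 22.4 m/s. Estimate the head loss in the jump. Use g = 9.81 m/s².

ΔE = 16.0 m

Fr₁ = V₁/√(g·y₁) = 22.4/√(9.81×1.17) = 6.61.
Sequent-depth ratio: y₂/y₁ = ½[√(1 + 8Fr₁²) − 1] = ½[√350.7 − 1] = 8.86.
y₂ = 8.86 × 1.17 = 10.4 m.
q = V₁·y₁ = 22.4 × 1.17 = 26.2 m²/s. V₂ = q/y₂ = 26.2/10.4 = 2.53 m/s. E₁ = y₁ + V₁²/2g = 26.7 m; E₂ = y₂ + V₂²/2g = 10.7 m. ΔE = E₁ − E₂ = 16.0 m.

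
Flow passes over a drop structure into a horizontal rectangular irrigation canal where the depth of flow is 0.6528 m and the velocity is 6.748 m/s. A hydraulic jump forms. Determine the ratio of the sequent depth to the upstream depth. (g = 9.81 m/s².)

Fr₁ = V₁/√(g·y₁) = 6.748/√(9.81×0.6528) = 2.667.
Sequent-depth ratio: y₂/y₁ = ½[√(1 + 8Fr₁²) − 1] = ½[√57.884 − 1] = 3.304.

y₂/y₁ = 3.304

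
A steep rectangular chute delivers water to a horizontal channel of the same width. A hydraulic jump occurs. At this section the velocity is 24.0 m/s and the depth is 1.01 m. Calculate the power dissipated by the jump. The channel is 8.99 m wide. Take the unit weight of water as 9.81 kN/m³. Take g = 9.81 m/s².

P = 42100 kW

Fr₁ = V₁/√(g·y₁) = 24.0/√(9.81×1.01) = 7.62.
Bélanger equation: y₂/y₁ = ½[√(1 + 8Fr₁²) − 1] = ½[√466.1 − 1] = 10.3.
y₂ = 10.3 × 1.01 = 10.4 m.
q = V₁·y₁ = 24.0 × 1.01 = 24.2 m²/s. V₂ = q/y₂ = 24.2/10.4 = 2.33 m/s. E₁ = y₁ + V₁²/2g = 30.4 m; E₂ = y₂ + V₂²/2g = 10.7 m. ΔE = E₁ − E₂ = 19.7 m.
Q = q·b = 24.2 × 8.99 = 218 m³/s. P = γ·Q·ΔE = 9.81 × 218 × 19.7 = 42100 kW.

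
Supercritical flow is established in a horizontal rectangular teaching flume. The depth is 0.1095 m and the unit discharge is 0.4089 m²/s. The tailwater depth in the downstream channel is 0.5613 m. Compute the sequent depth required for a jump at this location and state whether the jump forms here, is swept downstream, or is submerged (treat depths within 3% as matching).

y₂ = 0.5059 m; the jump is submerged

V₁ = q/y₁ = 0.4089/0.1095 = 3.734 m/s. Fr₁ = V₁/√(g·y₁) = 3.734/√(9.81×0.1095) = 3.603.
Bélanger equation: y₂/y₁ = ½[√(1 + 8Fr₁²) − 1] = ½[√104.85 − 1] = 4.620.
y₂ = 4.620 × 0.1095 = 0.5059 m.
Tailwater y_tw = 0.5613 m: y_tw > y₂, so the jump is submerged.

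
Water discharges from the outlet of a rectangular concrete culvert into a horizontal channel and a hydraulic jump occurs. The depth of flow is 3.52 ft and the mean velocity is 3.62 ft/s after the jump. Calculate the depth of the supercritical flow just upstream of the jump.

y₁ = 0.682 ft

Fr₂ = V₂/√(g·y₂) = 3.62/√(32.2×3.52) = 0.340.
From the momentum equation (using Fr₂), y₁/y₂ = ½[√(1 + 8Fr₂²) − 1] = ½[√1.925 − 1] = 0.194.
y₁ = 0.194 × 3.52 = 0.682 ft.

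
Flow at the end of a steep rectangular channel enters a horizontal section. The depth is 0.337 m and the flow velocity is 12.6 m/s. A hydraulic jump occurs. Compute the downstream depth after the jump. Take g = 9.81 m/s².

y₂ = 3.14 m

Fr₁ = V₁/√(g·y₁) = 12.6/√(9.81×0.337) = 6.93.
Sequent-depth ratio: y₂/y₁ = ½[√(1 + 8Fr₁²) − 1] = ½[√385.2 − 1] = 9.31.
y₂ = 9.31 × 0.337 = 3.14 m.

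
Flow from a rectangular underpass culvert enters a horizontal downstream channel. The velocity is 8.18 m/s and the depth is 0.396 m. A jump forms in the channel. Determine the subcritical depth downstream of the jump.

y₂ = 2.13 m

Fr₁ = V₁/√(g·y₁) = 8.18/√(9.81×0.396) = 4.15.
Sequent-depth ratio: y₂/y₁ = ½[√(1 + 8Fr₁²) − 1] = ½[√138.8 − 1] = 5.39.
y₂ = 5.39 × 0.396 = 2.13 m.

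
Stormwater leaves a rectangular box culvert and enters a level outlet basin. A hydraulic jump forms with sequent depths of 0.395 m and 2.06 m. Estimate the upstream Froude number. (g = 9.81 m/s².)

Fr₁ = 4.03

For a rectangular channel the momentum equation gives q² = ½·g·y₁·y₂·(y₁ + y₂) = ½×9.81×0.395×2.06×2.46 = 9.80.
q = √9.80 = 3.13 m²/s.
V₁ = q/y₁ = 7.92 m/s; Fr₁ = V₁/√(g·y₁) = 4.03.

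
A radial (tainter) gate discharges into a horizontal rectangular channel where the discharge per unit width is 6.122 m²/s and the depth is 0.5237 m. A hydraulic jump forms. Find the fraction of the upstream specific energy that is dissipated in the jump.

ΔE/E₁ = 0.504 (50.4%)

V₁ = q/y₁ = 6.122/0.5237 = 11.69 m/s. Fr₁ = V₁/√(g·y₁) = 11.69/√(9.81×0.5237) = 5.157.
Sequent-depth ratio: y₂/y₁ = ½[√(1 + 8Fr₁²) − 1] = ½[√213.79 − 1] = 6.811.
y₂ = 6.811 × 0.5237 = 3.567 m.
E₁ = y₁ + V₁²/2g = 7.489 m. ΔE = (y₂ − y₁)³/(4y₁y₂) = 3.772 m. ΔE/E₁ = 3.772/7.489 = 0.504.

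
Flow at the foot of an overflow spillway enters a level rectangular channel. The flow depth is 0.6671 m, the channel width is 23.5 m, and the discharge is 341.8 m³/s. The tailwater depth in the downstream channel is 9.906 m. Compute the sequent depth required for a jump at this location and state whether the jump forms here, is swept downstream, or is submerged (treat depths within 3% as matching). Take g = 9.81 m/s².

y₂ = 7.714 m; the jump is submerged

q = Q/b = 341.8/23.5 = 14.54 m²/s; V₁ = q/y₁ = 21.80 m/s. Fr₁ = V₁/√(g·y₁) = 8.523.
Bélanger equation: y₂/y₁ = ½[√(1 + 8Fr₁²) − 1] = ½[√582.11 − 1] = 11.56.
y₂ = 11.56 × 0.6671 = 7.714 m.
Tailwater y_tw = 9.906 m: y_tw > y₂, so the jump is submerged.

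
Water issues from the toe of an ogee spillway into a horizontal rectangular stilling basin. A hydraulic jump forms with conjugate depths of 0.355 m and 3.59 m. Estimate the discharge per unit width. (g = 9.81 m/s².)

q = 4.97 m²/s

For a rectangular channel the momentum equation gives q² = ½·g·y₁·y₂·(y₁ + y₂) = ½×9.81×0.355×3.59×3.94 = 24.7.
q = √24.7 = 4.97 m²/s.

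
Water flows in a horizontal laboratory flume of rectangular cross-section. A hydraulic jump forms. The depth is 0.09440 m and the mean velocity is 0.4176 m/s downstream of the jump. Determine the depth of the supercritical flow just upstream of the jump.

y₁ = 0.02753 m

Fr₂ = V₂/√(g·y₂) = 0.4176/√(9.81×0.09440) = 0.4340.
Applying the sequent-depth relation in reverse, y₁/y₂ = ½[√(1 + 8Fr₂²) − 1] = ½[√2.5065 − 1] = 0.2916.
y₁ = 0.2916 × 0.09440 = 0.02753 m.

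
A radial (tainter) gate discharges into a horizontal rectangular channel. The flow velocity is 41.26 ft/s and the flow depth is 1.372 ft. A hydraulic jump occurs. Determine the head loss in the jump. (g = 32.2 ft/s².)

ΔE = 16.04 ft

Fr₁ = V₁/√(g·y₁) = 41.26/√(32.2×1.372) = 6.208.
Bélanger equation: y₂/y₁ = ½[√(1 + 8Fr₁²) − 1] = ½[√309.28 − 1] = 8.293.
y₂ = 8.293 × 1.372 = 11.38 ft.
q = V₁·y₁ = 41.26 × 1.372 = 56.61 ft²/s. V₂ = q/y₂ = 56.61/11.38 = 4.975 ft/s. E₁ = y₁ + V₁²/2g = 27.81 ft; E₂ = y₂ + V₂²/2g = 11.76 ft. ΔE = E₁ − E₂ = 16.04 ft.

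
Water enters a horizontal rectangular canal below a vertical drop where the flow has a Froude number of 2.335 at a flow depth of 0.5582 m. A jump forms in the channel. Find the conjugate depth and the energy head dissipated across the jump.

Fr₁ = 2.335 (given).
Bélanger equation: y₂/y₁ = ½[√(1 + 8Fr₁²) − 1] = ½[√44.618 − 1] = 2.840.
y₂ = 2.840 × 0.5582 = 1.585 m.
V₁ = Fr₁·√(g·y₁) = 2.335×√(9.81×0.5582) = 5.464 m/s; q = V₁·y₁ = 3.050 m²/s. V₂ = q/y₂ = 3.050/1.585 = 1.924 m/s. E₁ = y₁ + V₁²/2g = 2.080 m; E₂ = y₂ + V₂²/2g = 1.774 m. ΔE = E₁ − E₂ = 0.3060 m.

y₂ = 1.585 m; ΔE = 0.3060 m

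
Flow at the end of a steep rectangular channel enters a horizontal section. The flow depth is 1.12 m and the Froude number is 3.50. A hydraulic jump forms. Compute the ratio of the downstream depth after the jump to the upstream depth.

y₂/y₁ = 4.47

Fr₁ = 3.50 (given).
Conjugate-depth relation: y₂/y₁ = ½[√(1 + 8Fr₁²) − 1] = ½[√99.00 − 1] = 4.47.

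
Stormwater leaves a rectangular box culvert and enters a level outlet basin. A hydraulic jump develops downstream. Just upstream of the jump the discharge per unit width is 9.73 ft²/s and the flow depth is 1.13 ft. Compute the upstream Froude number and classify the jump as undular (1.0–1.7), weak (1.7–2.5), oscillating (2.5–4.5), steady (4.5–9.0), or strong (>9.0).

V₁ = q/y₁ = 9.73/1.13 = 8.61 ft/s. Fr₁ = V₁/√(g·y₁) = 8.61/√(32.2×1.13) = 1.43.
Fr₁ = 1.43 lies in the undular range.

Fr₁ = 1.43; undular jump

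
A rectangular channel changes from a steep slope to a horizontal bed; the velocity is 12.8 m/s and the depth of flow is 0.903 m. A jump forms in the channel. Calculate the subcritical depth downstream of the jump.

Fr₁ = V₁/√(g·y₁) = 12.8/√(9.81×0.903) = 4.30.
From the momentum equation for a rectangular channel, y₂/y₁ = ½[√(1 + 8Fr₁²) − 1] = ½[√149.0 − 1] = 5.60.
y₂ = 5.60 × 0.903 = 5.06 m.

y₂ = 5.06 m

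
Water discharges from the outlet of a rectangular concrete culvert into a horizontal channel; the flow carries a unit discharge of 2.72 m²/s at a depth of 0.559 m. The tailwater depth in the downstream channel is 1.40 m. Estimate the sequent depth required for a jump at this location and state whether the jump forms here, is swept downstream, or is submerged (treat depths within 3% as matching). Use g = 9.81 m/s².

V₁ = q/y₁ = 2.72/0.559 = 4.87 m/s. Fr₁ = V₁/√(g·y₁) = 4.87/√(9.81×0.559) = 2.08.
From the momentum equation for a rectangular channel, y₂/y₁ = ½[√(1 + 8Fr₁²) − 1] = ½[√35.54 − 1] = 2.48.
y₂ = 2.48 × 0.559 = 1.39 m.
Tailwater y_tw = 1.40 m: y_tw ≈ y₂, so the jump forms here.

y₂ = 1.39 m; the jump forms here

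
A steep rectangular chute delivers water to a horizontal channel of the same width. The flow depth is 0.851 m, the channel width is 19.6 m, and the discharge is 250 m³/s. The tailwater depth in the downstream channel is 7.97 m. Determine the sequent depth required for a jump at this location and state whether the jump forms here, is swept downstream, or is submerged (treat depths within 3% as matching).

q = Q/b = 250/19.6 = 12.8 m²/s; V₁ = q/y₁ = 15.0 m/s. Fr₁ = V₁/√(g·y₁) = 5.19.
Bélanger equation: y₂/y₁ = ½[√(1 + 8Fr₁²) − 1] = ½[√216.3 − 1] = 6.85.
y₂ = 6.85 × 0.851 = 5.83 m.
Tailwater y_tw = 7.97 m: y_tw > y₂, so the jump is submerged.

y₂ = 5.83 m; the jump is submerged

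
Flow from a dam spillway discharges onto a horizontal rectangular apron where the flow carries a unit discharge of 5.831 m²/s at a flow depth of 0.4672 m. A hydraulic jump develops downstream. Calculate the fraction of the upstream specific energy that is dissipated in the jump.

V₁ = q/y₁ = 5.831/0.4672 = 12.48 m/s. Fr₁ = V₁/√(g·y₁) = 12.48/√(9.81×0.4672) = 5.830.
Bélanger equation: y₂/y₁ = ½[√(1 + 8Fr₁²) − 1] = ½[√272.89 − 1] = 7.760.
y₂ = 7.760 × 0.4672 = 3.625 m.
E₁ = y₁ + V₁²/2g = 8.406 m. ΔE = (y₂ − y₁)³/(4y₁y₂) = 4.649 m. ΔE/E₁ = 4.649/8.406 = 0.553.

ΔE/E₁ = 0.553 (55.3%)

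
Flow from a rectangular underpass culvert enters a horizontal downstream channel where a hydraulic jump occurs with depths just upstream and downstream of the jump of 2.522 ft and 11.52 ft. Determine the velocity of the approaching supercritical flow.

For a rectangular channel the momentum equation gives q² = ½·g·y₁·y₂·(y₁ + y₂) = ½×32.2×2.522×11.52×14.04 = 6568.
q = √6568 = 81.04 ft²/s.
V₁ = q/y₁ = 81.04/2.522 = 32.14 ft/s.

V₁ = 32.14 ft/s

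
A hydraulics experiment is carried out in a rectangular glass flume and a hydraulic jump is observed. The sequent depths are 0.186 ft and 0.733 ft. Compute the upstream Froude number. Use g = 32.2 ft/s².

For a rectangular channel the momentum equation gives q² = ½·g·y₁·y₂·(y₁ + y₂) = ½×32.2×0.186×0.733×0.919 = 2.02.
q = √2.02 = 1.42 ft²/s.
V₁ = q/y₁ = 7.64 ft/s; Fr₁ = V₁/√(g·y₁) = 3.12.

Fr₁ = 3.12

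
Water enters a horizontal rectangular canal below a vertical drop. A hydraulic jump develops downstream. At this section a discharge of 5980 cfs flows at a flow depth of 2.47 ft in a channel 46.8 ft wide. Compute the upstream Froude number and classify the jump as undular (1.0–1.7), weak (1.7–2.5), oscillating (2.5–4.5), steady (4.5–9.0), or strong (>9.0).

q = Q/b = 5980/46.8 = 128 ft²/s; V₁ = q/y₁ = 51.7 ft/s. Fr₁ = V₁/√(g·y₁) = 5.80.
Fr₁ = 5.80 lies in the steady range.

Fr₁ = 5.80; steady jump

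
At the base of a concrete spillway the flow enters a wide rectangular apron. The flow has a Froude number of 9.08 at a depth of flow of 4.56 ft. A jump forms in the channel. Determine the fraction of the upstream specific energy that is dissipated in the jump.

Fr₁ = 9.08 (given).
Conjugate-depth relation: y₂/y₁ = ½[√(1 + 8Fr₁²) − 1] = ½[√660.6 − 1] = 12.4.
y₂ = 12.4 × 4.56 = 56.3 ft.
E₁ = y₁(1 + Fr₁²/2) = 4.56×(1 + 9.08²/2) = 193 ft. ΔE = (y₂ − y₁)³/(4y₁y₂) = 135 ft. ΔE/E₁ = 135/193 = 0.701.

ΔE/E₁ = 0.701 (70.1%)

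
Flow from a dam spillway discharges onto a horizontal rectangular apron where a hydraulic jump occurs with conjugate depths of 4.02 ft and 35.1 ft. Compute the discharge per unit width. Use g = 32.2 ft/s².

For a rectangular channel the momentum equation gives q² = ½·g·y₁·y₂·(y₁ + y₂) = ½×32.2×4.02×35.1×39.1 = 88871.
q = √88871 = 298 ft²/s.

q = 298 ft²/s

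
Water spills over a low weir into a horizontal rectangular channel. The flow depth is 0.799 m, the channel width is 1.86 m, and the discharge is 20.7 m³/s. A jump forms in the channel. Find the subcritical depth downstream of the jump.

y₂ = 5.24 m

q = Q/b = 20.7/1.86 = 11.1 m²/s; V₁ = q/y₁ = 13.9 m/s. Fr₁ = V₁/√(g·y₁) = 4.98.
Bélanger equation: y₂/y₁ = ½[√(1 + 8Fr₁²) − 1] = ½[√199.0 − 1] = 6.55.
y₂ = 6.55 × 0.799 = 5.24 m.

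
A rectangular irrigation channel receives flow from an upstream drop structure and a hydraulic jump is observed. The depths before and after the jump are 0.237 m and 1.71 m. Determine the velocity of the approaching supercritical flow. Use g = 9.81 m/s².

For a rectangular channel the momentum equation gives q² = ½·g·y₁·y₂·(y₁ + y₂) = ½×9.81×0.237×1.71×1.95 = 3.87.
q = √3.87 = 1.97 m²/s.
V₁ = q/y₁ = 1.97/0.237 = 8.30 m/s.

V₁ = 8.30 m/s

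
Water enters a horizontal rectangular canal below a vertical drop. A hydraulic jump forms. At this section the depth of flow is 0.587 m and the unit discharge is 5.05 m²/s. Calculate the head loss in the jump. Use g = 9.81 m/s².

ΔE = 1.48 m

V₁ = q/y₁ = 5.05/0.587 = 8.60 m/s. Fr₁ = V₁/√(g·y₁) = 8.60/√(9.81×0.587) = 3.59.
By Bélanger, y₂/y₁ = ½[√(1 + 8Fr₁²) − 1] = ½[√103.8 − 1] = 4.59.
y₂ = 4.59 × 0.587 = 2.70 m.
Head loss: ΔE = (y₂ − y₁)³/(4y₁y₂) = (2.70 − 0.587)³/(4×0.587×2.70) = 9.39/6.33 = 1.48 m.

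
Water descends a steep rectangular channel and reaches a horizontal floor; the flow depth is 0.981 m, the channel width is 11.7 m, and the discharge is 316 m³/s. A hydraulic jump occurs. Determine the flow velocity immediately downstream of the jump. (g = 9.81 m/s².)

q = Q/b = 316/11.7 = 27.0 m²/s; V₁ = q/y₁ = 27.5 m/s. Fr₁ = V₁/√(g·y₁) = 8.87.
By Bélanger, y₂/y₁ = ½[√(1 + 8Fr₁²) − 1] = ½[√631.1 − 1] = 12.1.
y₂ = 12.1 × 0.981 = 11.8 m.
V₂ = q/y₂ = 27.0/11.8 = 2.28 m/s.

V₂ = 2.28 m/s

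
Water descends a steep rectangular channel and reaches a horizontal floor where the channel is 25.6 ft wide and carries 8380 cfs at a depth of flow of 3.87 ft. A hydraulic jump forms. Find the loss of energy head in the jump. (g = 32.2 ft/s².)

q = Q/b = 8380/25.6 = 327 ft²/s; V₁ = q/y₁ = 84.6 ft/s. Fr₁ = V₁/√(g·y₁) = 7.58.
Conjugate-depth relation: y₂/y₁ = ½[√(1 + 8Fr₁²) − 1] = ½[√460.3 − 1] = 10.2.
y₂ = 10.2 × 3.87 = 39.6 ft.
V₂ = q/y₂ = 327/39.6 = 8.27 ft/s. E₁ = y₁ + V₁²/2g = 115 ft; E₂ = y₂ + V₂²/2g = 40.6 ft. ΔE = E₁ − E₂ = 74.3 ft.

ΔE = 74.3 ft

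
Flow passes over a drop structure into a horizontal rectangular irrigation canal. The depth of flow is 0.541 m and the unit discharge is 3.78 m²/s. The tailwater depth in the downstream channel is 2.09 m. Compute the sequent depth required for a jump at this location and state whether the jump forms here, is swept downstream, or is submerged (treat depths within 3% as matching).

V₁ = q/y₁ = 3.78/0.541 = 6.99 m/s. Fr₁ = V₁/√(g·y₁) = 6.99/√(9.81×0.541) = 3.03.
Sequent-depth ratio: y₂/y₁ = ½[√(1 + 8Fr₁²) − 1] = ½[√74.59 − 1] = 3.82.
y₂ = 3.82 × 0.541 = 2.07 m.
Tailwater y_tw = 2.09 m: y_tw ≈ y₂, so the jump forms here.

y₂ = 2.07 m; the jump forms here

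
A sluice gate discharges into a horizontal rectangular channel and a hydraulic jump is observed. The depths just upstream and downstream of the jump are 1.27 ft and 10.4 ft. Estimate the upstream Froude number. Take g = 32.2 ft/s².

For a rectangular channel the momentum equation gives q² = ½·g·y₁·y₂·(y₁ + y₂) = ½×32.2×1.27×10.4×11.7 = 2482.
q = √2482 = 49.8 ft²/s.
V₁ = q/y₁ = 39.2 ft/s; Fr₁ = V₁/√(g·y₁) = 6.13.

Fr₁ = 6.13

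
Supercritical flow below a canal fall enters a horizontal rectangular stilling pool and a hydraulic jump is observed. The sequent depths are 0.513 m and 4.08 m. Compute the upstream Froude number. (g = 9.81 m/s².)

For a rectangular channel the momentum equation gives q² = ½·g·y₁·y₂·(y₁ + y₂) = ½×9.81×0.513×4.08×4.59 = 47.2.
q = √47.2 = 6.87 m²/s.
V₁ = q/y₁ = 13.4 m/s; Fr₁ = V₁/√(g·y₁) = 5.97.

Fr₁ = 5.97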